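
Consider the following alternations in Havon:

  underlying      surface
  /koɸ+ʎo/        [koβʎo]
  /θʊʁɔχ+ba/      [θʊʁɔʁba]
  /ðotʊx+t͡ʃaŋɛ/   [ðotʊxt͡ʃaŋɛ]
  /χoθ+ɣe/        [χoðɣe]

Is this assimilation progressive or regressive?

regressive

The segment that alternates is /ɸ/, which surfaces as [β] when adjacent to /ʎ/.
/ɸ/ is voiceless while /ʎ/ is voiced; the output [β] is voiced, matching the trigger — so the feature that spreads is voicing.
The same holds elsewhere in the data: /χ/ → [ʁ] before /b/ (voiceless → voiced, matching voiced); /θ/ → [ð] before /ɣ/ (voiceless → voiced, matching voiced) — only voicing changes, and always toward the following segment.
Nothing changes in [ðotʊxt͡ʃaŋɛ]: there the adjacent consonants already agree in voicing (/x/ and /t͡ʃ/ are both voiceless), so this form is consistent with the same rule.
The trigger is the following segment, so the direction is regressive (anticipatory).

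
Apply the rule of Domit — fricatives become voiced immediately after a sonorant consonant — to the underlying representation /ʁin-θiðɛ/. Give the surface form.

/θ/ is a voiceless dental fricative. The preceding trigger /n/ is voiced, so /θ/ must become voiced as well.
Changing only its voicing to voiced gives [ð] — the voiced dental fricative.

[ʁinðiðɛ]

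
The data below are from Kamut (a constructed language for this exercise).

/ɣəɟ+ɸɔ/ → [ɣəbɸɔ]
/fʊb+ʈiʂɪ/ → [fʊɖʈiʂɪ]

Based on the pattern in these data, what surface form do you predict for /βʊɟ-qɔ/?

The data show regressive place assimilation: /ɟ/ → [b] before /ɸ/; /b/ → [ɖ] before /ʈ/. In each pair only place changes, matching the following consonant, while manner and voice stay constant.
The rule targets /ɟ/ (voiced palatal stop), which sits before the trigger /q/ (uvular).
A voiced uvular stop is [ɢ], so the surface segment is [ɢ].

[βʊɢqɔ]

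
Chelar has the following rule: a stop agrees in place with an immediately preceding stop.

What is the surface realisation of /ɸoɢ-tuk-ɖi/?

[ɸoɢqukgi]

The rule targets /t/ (voiceless alveolar stop), which sits after the trigger /ɢ/ (uvular).
A voiceless uvular stop is [q], so the surface segment is [q].
The same rule applies at the second boundary: /ɖ/ → [g] next to /k/.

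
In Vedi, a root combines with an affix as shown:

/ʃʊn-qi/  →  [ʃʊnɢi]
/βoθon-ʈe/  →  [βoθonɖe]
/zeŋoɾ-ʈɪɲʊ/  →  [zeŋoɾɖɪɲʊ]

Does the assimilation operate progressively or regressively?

The segment that alternates is /q/, which surfaces as [ɢ] when adjacent to /n/.
/q/ is voiceless while /n/ is voiced; the output [ɢ] is voiced, matching the trigger — so the feature that spreads is voicing.
The same holds elsewhere in the data: /ʈ/ → [ɖ] after /n/ (voiceless → voiced, matching voiced); /ʈ/ → [ɖ] after /ɾ/ (voiceless → voiced, matching voiced) — only voicing changes, and always toward the preceding segment.
The trigger is the preceding segment, so the direction is progressive (perseverative).

progressive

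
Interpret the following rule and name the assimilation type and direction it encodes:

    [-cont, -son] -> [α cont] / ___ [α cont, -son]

The rule copies [cont] (continuancy) from the environment onto the target stops; since [±cont] encodes the stop/fricative manner contrast, the assimilating dimension is manner.
Since the environment is written after the underscore, the trigger follows the target; the direction is regressive.

regressive manner assimilation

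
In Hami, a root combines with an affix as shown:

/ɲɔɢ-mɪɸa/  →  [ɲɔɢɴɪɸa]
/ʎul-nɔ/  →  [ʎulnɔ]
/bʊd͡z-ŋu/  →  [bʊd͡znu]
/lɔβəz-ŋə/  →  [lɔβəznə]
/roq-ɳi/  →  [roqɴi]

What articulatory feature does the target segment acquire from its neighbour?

The segment that alternates is /m/, which surfaces as [ɴ] when adjacent to /ɢ/.
The change bilabial → uvular matches the place of the preceding /ɢ/, identifying this as place assimilation.
Checking the remaining alternations: /ŋ/ → [n] after /d͡z/ (velar → alveolar, matching alveolar); /ŋ/ → [n] after /z/ (velar → alveolar, matching alveolar); /ɳ/ → [ɴ] after /q/ (retroflex → uvular, matching uvular) — only place changes, and always toward the preceding segment.
Nothing changes in [ʎulnɔ]: there the adjacent consonants already agree in place (/n/ and /l/ are both alveolar), so this form is consistent with the same rule.

place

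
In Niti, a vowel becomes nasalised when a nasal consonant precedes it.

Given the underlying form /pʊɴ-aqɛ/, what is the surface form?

/a/ sits next to the nasal /ɴ/ and is therefore nasalised to [ã].

[pʊɴãqɛ]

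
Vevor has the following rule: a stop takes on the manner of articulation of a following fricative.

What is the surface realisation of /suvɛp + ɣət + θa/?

[suvɛɸɣəsθa]

/p/ is a voiceless bilabial stop. The following trigger /ɣ/ is a fricative, so /p/ must become a fricative as well.
A voiceless bilabial fricative is [ɸ], so the surface segment is [ɸ].
At the second juncture, /t/ likewise becomes [s] adjacent to /θ/.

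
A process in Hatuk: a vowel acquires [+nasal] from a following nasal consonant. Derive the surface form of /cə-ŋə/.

The vowel /ə/ is adjacent to the following nasal /ŋ/, so it acquires [+nasal] and surfaces as [ə̃].

[cə̃ŋə]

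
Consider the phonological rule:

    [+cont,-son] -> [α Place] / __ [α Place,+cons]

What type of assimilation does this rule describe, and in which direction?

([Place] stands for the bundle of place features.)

The rule copies the place features (abbreviated [Place]) from the environment onto the target, so the assimilating feature is place.
Since the environment is written after the underscore, the trigger follows the target; the direction is regressive.

regressive place assimilation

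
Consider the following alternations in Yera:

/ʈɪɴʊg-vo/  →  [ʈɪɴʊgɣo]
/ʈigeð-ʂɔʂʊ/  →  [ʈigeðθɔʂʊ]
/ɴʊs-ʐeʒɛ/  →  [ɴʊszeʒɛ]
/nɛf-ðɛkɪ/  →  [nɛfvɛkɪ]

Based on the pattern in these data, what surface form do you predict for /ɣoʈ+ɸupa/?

The data show progressive place assimilation: /v/ → [ɣ] after /g/; /ʂ/ → [θ] after /ð/; /ʐ/ → [z] after /s/; /ð/ → [v] after /f/. In each pair only place changes, matching the preceding consonant, while manner and voice stay constant.
/ɸ/ is a voiceless bilabial fricative. The preceding trigger /ʈ/ is retroflex, so /ɸ/ must become retroflex as well.
A voiceless retroflex fricative is [ʂ], so the surface segment is [ʂ].

[ɣoʈʂupa]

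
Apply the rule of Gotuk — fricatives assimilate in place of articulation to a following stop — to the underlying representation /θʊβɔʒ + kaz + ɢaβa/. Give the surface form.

[θʊβɔɣkaʁɢaβa]

The rule targets /ʒ/ (voiced postalveolar fricative), which sits before the trigger /k/ (velar).
A voiced velar fricative is [ɣ], so the surface segment is [ɣ].
At the second juncture, /z/ likewise becomes [ʁ] adjacent to /ɢ/.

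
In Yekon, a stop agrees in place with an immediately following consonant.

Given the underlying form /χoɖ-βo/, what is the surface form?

/ɖ/ is a voiced retroflex stop. The following trigger /β/ is bilabial, so /ɖ/ must become bilabial as well.
The voiced bilabial stop is [b], so /ɖ/ → [b].

[χobβo]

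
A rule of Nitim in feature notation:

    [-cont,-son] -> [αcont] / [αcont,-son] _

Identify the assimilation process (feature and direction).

progressive manner assimilation

The rule copies [cont] (continuancy) from the environment onto the target stops; since [±cont] encodes the stop/fricative manner contrast, the assimilating dimension is manner.
Since the environment is written before the underscore, the trigger precedes the target; the direction is progressive.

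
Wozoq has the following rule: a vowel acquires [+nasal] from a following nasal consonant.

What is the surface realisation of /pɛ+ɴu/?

/ɛ/ sits next to the nasal /ɴ/ and is therefore nasalised to [ɛ̃].

[pɛ̃ɴu]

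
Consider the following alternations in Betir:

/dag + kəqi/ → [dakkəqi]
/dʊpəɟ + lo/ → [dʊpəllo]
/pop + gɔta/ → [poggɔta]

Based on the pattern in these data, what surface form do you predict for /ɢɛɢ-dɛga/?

[ɢɛddɛga]

The data show regressive total assimilation (/g/ → [k] before /k/; /ɟ/ → [l] before /l/; /p/ → [g] before /g/): in every case the target segment becomes identical to its following neighbour, copying more than a single feature.
/ɢ/ is the segment targeted by the rule; it sits immediately before /d/, so it assimilates completely and surfaces as [d].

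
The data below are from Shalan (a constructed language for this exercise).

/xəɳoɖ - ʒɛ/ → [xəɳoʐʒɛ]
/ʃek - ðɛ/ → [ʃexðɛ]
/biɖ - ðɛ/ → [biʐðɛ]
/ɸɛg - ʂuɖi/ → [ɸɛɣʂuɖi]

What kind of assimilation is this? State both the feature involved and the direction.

regressive manner assimilation

Underlying /ɖ/ is realised as [ʐ] next to /ʒ/; /ʒ/ itself does not change.
The change stop → fricative matches the manner of the following /ʒ/, identifying this as manner assimilation.
Place and voice are unchanged, so the assimilation is partial, not total.
Checking the remaining alternations: /k/ → [x] before /ð/ (stop → fricative, matching a fricative); /ɖ/ → [ʐ] before /ð/ (stop → fricative, matching a fricative); /g/ → [ɣ] before /ʂ/ (stop → fricative, matching a fricative) — only manner changes, and always toward the following segment.
The trigger is the following segment, so the direction is regressive (anticipatory).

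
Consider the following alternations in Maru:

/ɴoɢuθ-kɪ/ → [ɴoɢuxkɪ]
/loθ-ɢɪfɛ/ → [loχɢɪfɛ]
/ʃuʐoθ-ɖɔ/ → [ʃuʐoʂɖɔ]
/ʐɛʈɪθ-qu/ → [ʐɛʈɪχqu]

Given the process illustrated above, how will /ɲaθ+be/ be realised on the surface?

The data show regressive place assimilation: /θ/ → [x] before /k/; /θ/ → [χ] before /ɢ/; /θ/ → [ʂ] before /ɖ/; /θ/ → [χ] before /q/. In each pair only place changes, matching the following consonant, while manner and voice stay constant.
The rule targets /θ/ (voiceless dental fricative), which sits before the trigger /b/ (bilabial).
The voiceless bilabial fricative is [ɸ], so /θ/ → [ɸ].

[ɲaɸbe]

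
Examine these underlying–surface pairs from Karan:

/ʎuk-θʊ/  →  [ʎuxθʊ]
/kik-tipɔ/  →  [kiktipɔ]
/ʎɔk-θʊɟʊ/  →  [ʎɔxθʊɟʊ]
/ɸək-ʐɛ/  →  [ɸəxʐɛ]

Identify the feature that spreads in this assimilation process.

manner

Underlying /k/ is realised as [x] next to /θ/; /θ/ itself does not change.
/k/ is a stop while /θ/ is a fricative; the output [x] is a fricative, matching the trigger — so the feature that spreads is manner.
Checking the remaining alternation: /k/ → [x] before /ʐ/ (stop → fricative, matching a fricative) — only manner changes, and always toward the following segment.
Nothing changes in [kiktipɔ]: there the adjacent consonants already agree in manner (/k/ and /t/ are both stops), so this form is consistent with the same rule.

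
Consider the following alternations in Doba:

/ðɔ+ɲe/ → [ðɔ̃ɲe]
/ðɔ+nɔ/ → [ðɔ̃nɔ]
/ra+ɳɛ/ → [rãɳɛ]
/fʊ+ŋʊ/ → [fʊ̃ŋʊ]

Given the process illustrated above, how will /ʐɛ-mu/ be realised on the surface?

[ʐɛ̃mu]

The data show regressive nasality assimilation (vowel nasalisation): /ɔ/ → [ɔ̃] before /ɲ/; /ɔ/ → [ɔ̃] before /n/; /a/ → [ã] before /ɳ/; /ʊ/ → [ʊ̃] before /ŋ/ — a vowel is nasalised by an immediately following nasal consonant.
The vowel /ɛ/ is adjacent to the following nasal /m/, so it acquires [+nasal] and surfaces as [ɛ̃].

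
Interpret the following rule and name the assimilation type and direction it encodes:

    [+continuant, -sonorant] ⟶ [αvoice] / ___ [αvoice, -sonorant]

regressive voicing assimilation

The rule copies [voice] from the environment onto the target, so the assimilating feature is voicing.
Since the environment is written after the underscore, the trigger follows the target; the direction is regressive.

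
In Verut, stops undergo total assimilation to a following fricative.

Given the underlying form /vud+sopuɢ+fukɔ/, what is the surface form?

[vussopuffukɔ]

/d/ is the segment targeted by the rule; it sits immediately before /s/, so it assimilates completely and surfaces as [s].
The same rule applies at the second boundary: /ɢ/ → [f] next to /f/.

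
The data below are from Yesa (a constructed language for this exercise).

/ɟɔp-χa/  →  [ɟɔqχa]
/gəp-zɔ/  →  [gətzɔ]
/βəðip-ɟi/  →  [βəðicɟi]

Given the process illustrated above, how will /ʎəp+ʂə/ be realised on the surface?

[ʎəʈʂə]

The data show regressive place assimilation: /p/ → [q] before /χ/; /p/ → [t] before /z/; /p/ → [c] before /ɟ/. In each pair only place changes, matching the following consonant, while manner and voice stay constant.
/p/ is a voiceless bilabial stop. The following trigger /ʂ/ is retroflex, so /p/ must become retroflex as well.
A voiceless retroflex stop is [ʈ], so the surface segment is [ʈ].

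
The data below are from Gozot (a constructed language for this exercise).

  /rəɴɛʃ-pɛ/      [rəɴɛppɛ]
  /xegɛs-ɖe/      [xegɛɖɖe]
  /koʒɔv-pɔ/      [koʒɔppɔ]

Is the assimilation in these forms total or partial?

The segment that alternates is /ʃ/, which surfaces as [p] when adjacent to /p/.
The output [p] is identical to the trigger /p/ — every feature (place, manner, voicing) has been copied — so this is total assimilation.
The remaining alternations confirm this: /s/ → [ɖ] before /ɖ/; /v/ → [p] before /p/ — in each case the output is a copy of the following consonant.

total assimilation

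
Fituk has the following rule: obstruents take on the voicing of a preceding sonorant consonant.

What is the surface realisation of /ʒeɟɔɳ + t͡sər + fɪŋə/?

[ʒeɟɔɳd͡zərvɪŋə]

/t͡s/ is a voiceless alveolar affricate. The preceding trigger /ɳ/ is voiced, so /t͡s/ must become voiced as well.
The voiced alveolar affricate is [d͡z], so /t͡s/ → [d͡z].
At the second juncture, /f/ likewise becomes [v] adjacent to /r/.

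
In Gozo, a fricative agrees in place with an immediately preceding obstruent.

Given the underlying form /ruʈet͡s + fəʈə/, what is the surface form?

[ruʈet͡ssəʈə]

/f/ is a voiceless labiodental fricative. The preceding trigger /t͡s/ is alveolar, so /f/ must become alveolar as well.
Changing only its place to alveolar gives [s] — the voiceless alveolar fricative.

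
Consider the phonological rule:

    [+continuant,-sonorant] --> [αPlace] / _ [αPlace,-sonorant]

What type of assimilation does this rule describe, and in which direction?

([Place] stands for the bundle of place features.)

regressive place assimilation

The shared variable α links the value of the place features (abbreviated [Place]) on the target to the same value on the neighbouring segment, so place is the feature that assimilates.
The conditioning segment sits to the right of the focus bar, meaning the trigger follows the segment that changes — regressive assimilation.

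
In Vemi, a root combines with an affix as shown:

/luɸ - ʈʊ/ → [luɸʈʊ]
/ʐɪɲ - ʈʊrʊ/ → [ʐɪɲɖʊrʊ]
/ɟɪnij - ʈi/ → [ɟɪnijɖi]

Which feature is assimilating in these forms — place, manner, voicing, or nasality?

voicing

Underlying /ʈ/ is realised as [ɖ] next to /ɲ/; /ɲ/ itself does not change.
/ʈ/ is voiceless while /ɲ/ is voiced; the output [ɖ] is voiced, matching the trigger — so the feature that spreads is voicing.
The other alternating form patterns the same way: /ʈ/ → [ɖ] after /j/ (voiceless → voiced, matching voiced) — only voicing changes, and always toward the preceding segment.
No alternation appears in [luɸʈʊ]: there the adjacent consonants already agree in voicing (/ʈ/ and /ɸ/ are both voiceless), so this form is consistent with the same rule.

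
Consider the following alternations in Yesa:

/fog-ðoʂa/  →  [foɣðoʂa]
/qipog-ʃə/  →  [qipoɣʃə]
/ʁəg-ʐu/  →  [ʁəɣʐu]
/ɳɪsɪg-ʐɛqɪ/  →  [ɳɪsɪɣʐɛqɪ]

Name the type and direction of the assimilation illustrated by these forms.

regressive manner assimilation

Underlying /g/ is realised as [ɣ] next to /ð/; /ð/ itself does not change.
/g/ is a stop while /ð/ is a fricative; the output [ɣ] is a fricative, matching the trigger — so the feature that spreads is manner.
Place and voice are unchanged, so the assimilation is partial, not total.
The same holds elsewhere in the data: /g/ → [ɣ] before /ʃ/ (stop → fricative, matching a fricative); /g/ → [ɣ] before /ʐ/ (stop → fricative, matching a fricative) — only manner changes, and always toward the following segment.
The trigger is the following segment, so the direction is regressive (anticipatory).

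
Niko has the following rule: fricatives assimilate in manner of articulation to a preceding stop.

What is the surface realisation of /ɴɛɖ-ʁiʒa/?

The rule targets /ʁ/ (voiced uvular fricative), which sits after the trigger /ɖ/ (stop).
Changing only its manner to stop gives [ɢ] — the voiced uvular stop.

[ɴɛɖɢiʒa]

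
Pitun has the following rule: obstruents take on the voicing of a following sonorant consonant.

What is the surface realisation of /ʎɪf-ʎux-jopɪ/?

[ʎɪvʎuɣjopɪ]

/f/ is a voiceless labiodental fricative. The following trigger /ʎ/ is voiced, so /f/ must become voiced as well.
A voiced labiodental fricative is [v], so the surface segment is [v].
The same rule applies at the second boundary: /x/ → [ɣ] next to /j/.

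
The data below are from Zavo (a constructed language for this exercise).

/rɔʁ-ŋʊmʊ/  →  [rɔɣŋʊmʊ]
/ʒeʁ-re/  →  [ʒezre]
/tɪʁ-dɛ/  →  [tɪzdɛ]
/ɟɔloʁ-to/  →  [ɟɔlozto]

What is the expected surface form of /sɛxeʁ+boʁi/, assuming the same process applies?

[sɛxeβboʁi]

The data show regressive place assimilation: /ʁ/ → [ɣ] before /ŋ/; /ʁ/ → [z] before /r/; /ʁ/ → [z] before /d/; /ʁ/ → [z] before /t/. In each pair only place changes, matching the following consonant, while manner and voice stay constant.
The rule targets /ʁ/ (voiced uvular fricative), which sits before the trigger /b/ (bilabial).
Changing only its place to bilabial gives [β] — the voiced bilabial fricative.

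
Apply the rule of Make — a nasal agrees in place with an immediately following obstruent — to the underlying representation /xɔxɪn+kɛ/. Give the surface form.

[xɔxɪŋkɛ]

The rule targets /n/ (voiced alveolar nasal), which sits before the trigger /k/ (velar).
The voiced velar nasal is [ŋ], so /n/ → [ŋ].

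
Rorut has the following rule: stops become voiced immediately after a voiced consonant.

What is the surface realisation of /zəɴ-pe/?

/p/ is a voiceless bilabial stop. The preceding trigger /ɴ/ is voiced, so /p/ must become voiced as well.
A voiced bilabial stop is [b], so the surface segment is [b].

[zəɴbe]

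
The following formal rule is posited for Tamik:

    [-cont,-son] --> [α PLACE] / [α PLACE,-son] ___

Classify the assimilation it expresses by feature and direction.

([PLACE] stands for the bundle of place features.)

progressive place assimilation

The rule copies the place features (abbreviated [PLACE]) from the environment onto the target, so the assimilating feature is place.
The conditioning segment sits to the left of the focus bar, meaning the trigger precedes the segment that changes — progressive assimilation.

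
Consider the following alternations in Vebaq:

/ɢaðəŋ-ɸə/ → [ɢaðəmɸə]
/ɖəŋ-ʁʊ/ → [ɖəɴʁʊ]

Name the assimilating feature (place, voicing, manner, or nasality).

place

The segment that alternates is /ŋ/, which surfaces as [m] when adjacent to /ɸ/.
The change velar → bilabial matches the place of the following /ɸ/, identifying this as place assimilation.
The same holds elsewhere in the data: /ŋ/ → [ɴ] before /ʁ/ (velar → uvular, matching uvular) — only place changes, and always toward the following segment.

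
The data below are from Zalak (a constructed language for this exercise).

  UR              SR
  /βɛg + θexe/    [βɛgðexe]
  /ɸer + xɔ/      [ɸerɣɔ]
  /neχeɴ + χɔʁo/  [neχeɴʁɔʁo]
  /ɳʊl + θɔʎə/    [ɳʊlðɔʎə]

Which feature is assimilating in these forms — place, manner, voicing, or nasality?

voicing

The segment that alternates is /θ/, which surfaces as [ð] when adjacent to /g/.
/θ/ is voiceless while /g/ is voiced; the output [ð] is voiced, matching the trigger — so the feature that spreads is voicing.
Checking the remaining alternations: /x/ → [ɣ] after /r/ (voiceless → voiced, matching voiced); /χ/ → [ʁ] after /ɴ/ (voiceless → voiced, matching voiced); /θ/ → [ð] after /l/ (voiceless → voiced, matching voiced) — only voicing changes, and always toward the preceding segment.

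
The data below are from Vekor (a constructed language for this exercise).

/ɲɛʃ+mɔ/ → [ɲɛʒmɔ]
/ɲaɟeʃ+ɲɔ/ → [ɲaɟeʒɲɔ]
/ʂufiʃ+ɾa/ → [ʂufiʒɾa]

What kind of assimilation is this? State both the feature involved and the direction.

The segment that alternates is /ʃ/, which surfaces as [ʒ] when adjacent to /m/.
The change voiceless → voiced matches the voicing of the following /m/, identifying this as voicing assimilation.
Place and manner are unchanged, so the assimilation is partial, not total.
The other alternating forms pattern the same way: /ʃ/ → [ʒ] before /ɲ/ (voiceless → voiced, matching voiced); /ʃ/ → [ʒ] before /ɾ/ (voiceless → voiced, matching voiced) — only voicing changes, and always toward the following segment.
Since the segment that changes precedes the conditioning segment, the assimilation is regressive.

regressive voicing assimilation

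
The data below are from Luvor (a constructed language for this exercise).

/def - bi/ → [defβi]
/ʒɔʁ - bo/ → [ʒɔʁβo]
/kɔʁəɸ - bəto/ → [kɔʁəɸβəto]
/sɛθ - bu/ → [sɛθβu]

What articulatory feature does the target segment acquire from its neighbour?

Underlying /b/ is realised as [β] next to /f/; /f/ itself does not change.
/b/ is a stop while /f/ is a fricative; the output [β] is a fricative, matching the trigger — so the feature that spreads is manner.
Checking the remaining alternations: /b/ → [β] after /ʁ/ (stop → fricative, matching a fricative); /b/ → [β] after /ɸ/ (stop → fricative, matching a fricative); /b/ → [β] after /θ/ (stop → fricative, matching a fricative) — only manner changes, and always toward the preceding segment.

manner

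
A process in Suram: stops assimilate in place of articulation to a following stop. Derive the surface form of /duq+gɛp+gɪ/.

[dukgɛkgɪ]

The rule targets /q/ (voiceless uvular stop), which sits before the trigger /g/ (velar).
Changing only its place to velar gives [k] — the voiceless velar stop.
The same rule applies at the second boundary: /p/ → [k] next to /g/.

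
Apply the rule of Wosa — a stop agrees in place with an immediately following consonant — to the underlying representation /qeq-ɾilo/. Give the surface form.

[qetɾilo]

The rule targets /q/ (voiceless uvular stop), which sits before the trigger /ɾ/ (alveolar).
A voiceless alveolar stop is [t], so the surface segment is [t].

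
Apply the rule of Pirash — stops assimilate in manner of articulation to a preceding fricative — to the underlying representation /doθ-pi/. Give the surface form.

[doθɸi]

/p/ is a voiceless bilabial stop. The preceding trigger /θ/ is a fricative, so /p/ must become a fricative as well.
A voiceless bilabial fricative is [ɸ], so the surface segment is [ɸ].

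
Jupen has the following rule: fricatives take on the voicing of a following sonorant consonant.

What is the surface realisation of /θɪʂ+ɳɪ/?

[θɪʐɳɪ]

The rule targets /ʂ/ (voiceless retroflex fricative), which sits before the trigger /ɳ/ (voiced).
Changing only its voicing to voiced gives [ʐ] — the voiced retroflex fricative.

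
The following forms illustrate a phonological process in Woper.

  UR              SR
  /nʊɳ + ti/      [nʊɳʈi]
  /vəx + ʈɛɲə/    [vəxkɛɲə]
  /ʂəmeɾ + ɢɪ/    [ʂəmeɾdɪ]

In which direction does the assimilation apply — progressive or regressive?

progressive

Comparing underlying and surface forms, /t/ → [ʈ] is the alternation; the neighbouring /ɳ/ is constant.
/t/ is alveolar while /ɳ/ is retroflex; the output [ʈ] is retroflex, matching the trigger — so the feature that spreads is place.
The other alternating forms pattern the same way: /ʈ/ → [k] after /x/ (retroflex → velar, matching velar); /ɢ/ → [d] after /ɾ/ (uvular → alveolar, matching alveolar) — only place changes, and always toward the preceding segment.
The trigger is the preceding segment, so the direction is progressive (perseverative).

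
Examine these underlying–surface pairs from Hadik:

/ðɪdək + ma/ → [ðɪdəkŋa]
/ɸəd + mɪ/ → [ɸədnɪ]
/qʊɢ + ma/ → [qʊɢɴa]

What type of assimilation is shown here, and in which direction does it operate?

progressive place assimilation

Comparing underlying and surface forms, /m/ → [ŋ] is the alternation; the neighbouring /k/ is constant.
The change bilabial → velar matches the place of the preceding /k/, identifying this as place assimilation.
Manner and voice are unchanged, so the assimilation is partial, not total.
The other alternating forms pattern the same way: /m/ → [n] after /d/ (bilabial → alveolar, matching alveolar); /m/ → [ɴ] after /ɢ/ (bilabial → uvular, matching uvular) — only place changes, and always toward the preceding segment.
The trigger is the preceding segment, so the direction is progressive (perseverative).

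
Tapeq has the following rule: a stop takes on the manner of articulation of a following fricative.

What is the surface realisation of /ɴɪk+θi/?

The rule targets /k/ (voiceless velar stop), which sits before the trigger /θ/ (fricative).
The voiceless velar fricative is [x], so /k/ → [x].

[ɴɪxθi]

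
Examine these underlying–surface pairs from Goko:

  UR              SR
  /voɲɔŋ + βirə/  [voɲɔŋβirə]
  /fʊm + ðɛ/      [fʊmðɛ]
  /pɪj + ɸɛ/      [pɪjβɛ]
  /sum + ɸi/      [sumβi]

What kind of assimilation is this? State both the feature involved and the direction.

Underlying /ɸ/ is realised as [β] next to /j/; /j/ itself does not change.
The change voiceless → voiced matches the voicing of the preceding /j/, identifying this as voicing assimilation.
Place and manner are unchanged, so the assimilation is partial, not total.
Checking the remaining alternation: /ɸ/ → [β] after /m/ (voiceless → voiced, matching voiced) — only voicing changes, and always toward the preceding segment.
Nothing changes in [voɲɔŋβirə], [fʊmðɛ]: there the adjacent consonants already agree in voicing (/β/ and /ŋ/ are both voiced; /ð/ and /m/ are both voiced), so these forms are consistent with the same rule.
Since the segment that changes follows the conditioning segment, the assimilation is progressive.

progressive voicing assimilation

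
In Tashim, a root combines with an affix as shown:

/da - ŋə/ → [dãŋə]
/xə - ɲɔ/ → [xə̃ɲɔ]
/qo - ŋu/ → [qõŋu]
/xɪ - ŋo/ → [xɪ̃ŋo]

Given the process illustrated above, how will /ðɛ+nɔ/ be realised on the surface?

[ðɛ̃nɔ]

The data show regressive nasality assimilation (vowel nasalisation): /a/ → [ã] before /ŋ/; /ə/ → [ə̃] before /ɲ/; /o/ → [õ] before /ŋ/; /ɪ/ → [ɪ̃] before /ŋ/ — a vowel is nasalised by an immediately following nasal consonant.
The vowel /ɛ/ is adjacent to the following nasal /n/, so it acquires [+nasal] and surfaces as [ɛ̃].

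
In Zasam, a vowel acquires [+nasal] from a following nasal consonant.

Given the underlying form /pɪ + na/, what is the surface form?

[pɪ̃na]

The vowel /ɪ/ is adjacent to the following nasal /n/, so it acquires [+nasal] and surfaces as [ɪ̃].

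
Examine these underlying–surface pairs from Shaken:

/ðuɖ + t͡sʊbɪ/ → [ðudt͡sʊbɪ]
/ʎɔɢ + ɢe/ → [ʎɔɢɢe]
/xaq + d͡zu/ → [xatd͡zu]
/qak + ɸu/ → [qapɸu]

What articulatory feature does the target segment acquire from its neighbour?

The segment that alternates is /ɖ/, which surfaces as [d] when adjacent to /t͡s/.
The change retroflex → alveolar matches the place of the following /t͡s/, identifying this as place assimilation.
The other alternating forms pattern the same way: /q/ → [t] before /d͡z/ (uvular → alveolar, matching alveolar); /k/ → [p] before /ɸ/ (velar → bilabial, matching bilabial) — only place changes, and always toward the following segment.
No alternation appears in [ʎɔɢɢe]: there the adjacent consonants already agree in place (/ɢ/ and /ɢ/ are both uvular), so this form is consistent with the same rule.

place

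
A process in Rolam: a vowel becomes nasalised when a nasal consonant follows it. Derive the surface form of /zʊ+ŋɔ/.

/ʊ/ sits next to the nasal /ŋ/ and is therefore nasalised to [ʊ̃].

[zʊ̃ŋɔ]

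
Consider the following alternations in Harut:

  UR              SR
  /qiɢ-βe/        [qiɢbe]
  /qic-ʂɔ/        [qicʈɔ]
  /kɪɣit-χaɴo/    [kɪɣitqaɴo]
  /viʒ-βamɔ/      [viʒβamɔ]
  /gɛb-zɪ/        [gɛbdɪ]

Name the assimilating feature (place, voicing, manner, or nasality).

The segment that alternates is /β/, which surfaces as [b] when adjacent to /ɢ/.
The change fricative → stop matches the manner of the preceding /ɢ/, identifying this as manner assimilation.
The same holds elsewhere in the data: /ʂ/ → [ʈ] after /c/ (fricative → stop, matching a stop); /χ/ → [q] after /t/ (fricative → stop, matching a stop); /z/ → [d] after /b/ (fricative → stop, matching a stop) — only manner changes, and always toward the preceding segment.
No alternation appears in [viʒβamɔ]: there the adjacent consonants already agree in manner (/β/ and /ʒ/ are both fricatives), so this form is consistent with the same rule.

manner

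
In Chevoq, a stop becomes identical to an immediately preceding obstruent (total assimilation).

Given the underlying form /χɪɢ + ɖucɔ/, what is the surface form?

/ɖ/ is the segment targeted by the rule; it sits immediately after /ɢ/, so it assimilates completely and surfaces as [ɢ].

[χɪɢɢucɔ]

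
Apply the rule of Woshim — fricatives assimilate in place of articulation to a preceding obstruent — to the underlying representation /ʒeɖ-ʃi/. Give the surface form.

/ʃ/ is a voiceless postalveolar fricative. The preceding trigger /ɖ/ is retroflex, so /ʃ/ must become retroflex as well.
The voiceless retroflex fricative is [ʂ], so /ʃ/ → [ʂ].

[ʒeɖʂi]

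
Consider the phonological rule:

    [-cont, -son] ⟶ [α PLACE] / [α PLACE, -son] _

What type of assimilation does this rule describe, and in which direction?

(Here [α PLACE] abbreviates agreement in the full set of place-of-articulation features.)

The rule copies the place features (abbreviated [PLACE]) from the environment onto the target, so the assimilating feature is place.
The conditioning segment sits to the left of the focus bar, meaning the trigger precedes the segment that changes — progressive assimilation.

progressive place assimilation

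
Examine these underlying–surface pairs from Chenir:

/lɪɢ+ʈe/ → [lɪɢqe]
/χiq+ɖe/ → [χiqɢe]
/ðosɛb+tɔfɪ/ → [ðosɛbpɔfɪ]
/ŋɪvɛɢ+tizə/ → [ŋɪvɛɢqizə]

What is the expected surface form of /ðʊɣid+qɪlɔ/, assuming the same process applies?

The data show progressive place assimilation: /ʈ/ → [q] after /ɢ/; /ɖ/ → [ɢ] after /q/; /t/ → [p] after /b/; /t/ → [q] after /ɢ/. In each pair only place changes, matching the preceding consonant, while manner and voice stay constant.
/q/ is a voiceless uvular stop. The preceding trigger /d/ is alveolar, so /q/ must become alveolar as well.
A voiceless alveolar stop is [t], so the surface segment is [t].

[ðʊɣidtɪlɔ]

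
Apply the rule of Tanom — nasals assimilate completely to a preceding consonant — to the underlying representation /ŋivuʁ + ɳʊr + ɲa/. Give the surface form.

[ŋivuʁʁʊrra]

/ɳ/ is the segment targeted by the rule; it sits immediately after /ʁ/, so it assimilates completely and surfaces as [ʁ].
At the second juncture, /ɲ/ likewise becomes [r] adjacent to /r/.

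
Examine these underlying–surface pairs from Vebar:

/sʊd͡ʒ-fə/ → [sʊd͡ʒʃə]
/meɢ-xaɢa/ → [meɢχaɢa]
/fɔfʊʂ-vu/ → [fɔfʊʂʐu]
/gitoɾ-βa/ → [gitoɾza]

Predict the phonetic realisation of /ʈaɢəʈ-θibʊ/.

The data show progressive place assimilation: /f/ → [ʃ] after /d͡ʒ/; /x/ → [χ] after /ɢ/; /v/ → [ʐ] after /ʂ/; /β/ → [z] after /ɾ/. In each pair only place changes, matching the preceding consonant, while manner and voice stay constant.
/θ/ is a voiceless dental fricative. The preceding trigger /ʈ/ is retroflex, so /θ/ must become retroflex as well.
A voiceless retroflex fricative is [ʂ], so the surface segment is [ʂ].

[ʈaɢəʈʂibʊ]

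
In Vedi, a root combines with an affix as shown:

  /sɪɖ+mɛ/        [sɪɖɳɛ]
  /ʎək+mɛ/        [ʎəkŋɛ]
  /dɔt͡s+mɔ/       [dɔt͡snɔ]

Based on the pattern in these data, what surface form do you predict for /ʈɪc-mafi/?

The data show progressive place assimilation: /m/ → [ɳ] after /ɖ/; /m/ → [ŋ] after /k/; /m/ → [n] after /t͡s/. In each pair only place changes, matching the preceding consonant, while manner and voice stay constant.
/m/ is a voiced bilabial nasal. The preceding trigger /c/ is palatal, so /m/ must become palatal as well.
Changing only its place to palatal gives [ɲ] — the voiced palatal nasal.

[ʈɪcɲafi]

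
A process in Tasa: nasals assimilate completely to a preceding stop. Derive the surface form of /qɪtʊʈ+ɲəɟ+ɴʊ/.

/ɲ/ is the segment targeted by the rule; it sits immediately after /ʈ/, so it assimilates completely and surfaces as [ʈ].
At the second juncture, /ɴ/ likewise becomes [ɟ] adjacent to /ɟ/.

[qɪtʊʈʈəɟɟʊ]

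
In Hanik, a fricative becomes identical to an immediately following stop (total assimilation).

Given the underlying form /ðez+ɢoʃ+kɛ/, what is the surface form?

/z/ is the segment targeted by the rule; it sits immediately before /ɢ/, so it assimilates completely and surfaces as [ɢ].
At the second juncture, /ʃ/ likewise becomes [k] adjacent to /k/.

[ðeɢɢokkɛ]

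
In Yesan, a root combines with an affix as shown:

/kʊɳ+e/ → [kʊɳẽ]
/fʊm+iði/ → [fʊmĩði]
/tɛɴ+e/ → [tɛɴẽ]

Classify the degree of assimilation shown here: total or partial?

The vowel /e/ surfaces as nasalised [ẽ] next to the preceding nasal /ɳ/ — it has acquired the [+nasal] feature of its neighbour.
The other forms show the same pattern: /i/ → [ĩ] after /m/; /e/ → [ẽ] after /ɴ/ — each time a vowel is nasalised next to a preceding nasal.

partial assimilation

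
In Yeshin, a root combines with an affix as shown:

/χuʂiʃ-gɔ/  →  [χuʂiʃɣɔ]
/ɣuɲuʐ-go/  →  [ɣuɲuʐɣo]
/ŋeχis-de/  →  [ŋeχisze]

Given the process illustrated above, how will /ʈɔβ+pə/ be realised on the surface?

[ʈɔβɸə]

The data show progressive manner assimilation: /g/ → [ɣ] after /ʃ/; /g/ → [ɣ] after /ʐ/; /d/ → [z] after /s/. In each pair only manner changes, matching the preceding consonant, while place and voice stay constant.
The rule targets /p/ (voiceless bilabial stop), which sits after the trigger /β/ (fricative).
A voiceless bilabial fricative is [ɸ], so the surface segment is [ɸ].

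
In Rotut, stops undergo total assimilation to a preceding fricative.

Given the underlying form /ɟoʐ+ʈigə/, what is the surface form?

[ɟoʐʐigə]

/ʈ/ is the segment targeted by the rule; it sits immediately after /ʐ/, so it assimilates completely and surfaces as [ʐ].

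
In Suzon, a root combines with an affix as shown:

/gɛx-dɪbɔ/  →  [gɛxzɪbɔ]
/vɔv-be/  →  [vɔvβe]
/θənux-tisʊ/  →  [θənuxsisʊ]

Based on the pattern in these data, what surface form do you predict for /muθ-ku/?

The data show progressive manner assimilation: /d/ → [z] after /x/; /b/ → [β] after /v/; /t/ → [s] after /x/. In each pair only manner changes, matching the preceding consonant, while place and voice stay constant.
/k/ is a voiceless velar stop. The preceding trigger /θ/ is a fricative, so /k/ must become a fricative as well.
A voiceless velar fricative is [x], so the surface segment is [x].

[muθxu]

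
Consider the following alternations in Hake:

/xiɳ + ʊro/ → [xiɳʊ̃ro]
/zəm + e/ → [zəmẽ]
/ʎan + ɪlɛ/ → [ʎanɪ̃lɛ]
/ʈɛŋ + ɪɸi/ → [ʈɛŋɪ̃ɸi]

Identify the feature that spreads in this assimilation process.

nasality

The vowel /ʊ/ surfaces as nasalised [ʊ̃] next to the preceding nasal /ɳ/ — it has acquired the [+nasal] feature of its neighbour.
Likewise in the remaining data: /e/ → [ẽ] after /m/; /ɪ/ → [ɪ̃] after /n/; /ɪ/ → [ɪ̃] after /ŋ/ — each time a vowel is nasalised next to a preceding nasal.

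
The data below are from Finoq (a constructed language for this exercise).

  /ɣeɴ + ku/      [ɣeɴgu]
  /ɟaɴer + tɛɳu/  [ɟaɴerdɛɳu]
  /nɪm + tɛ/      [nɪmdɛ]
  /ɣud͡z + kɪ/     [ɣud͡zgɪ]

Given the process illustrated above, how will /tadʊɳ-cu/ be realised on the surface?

The data show progressive voicing assimilation: /k/ → [g] after /ɴ/; /t/ → [d] after /r/; /t/ → [d] after /m/; /k/ → [g] after /d͡z/. In each pair only voicing changes, matching the preceding consonant, while place and manner stay constant.
/c/ is a voiceless palatal stop. The preceding trigger /ɳ/ is voiced, so /c/ must become voiced as well.
A voiced palatal stop is [ɟ], so the surface segment is [ɟ].

[tadʊɳɟu]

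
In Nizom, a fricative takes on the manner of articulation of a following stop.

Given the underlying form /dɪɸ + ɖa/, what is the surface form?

/ɸ/ is a voiceless bilabial fricative. The following trigger /ɖ/ is a stop, so /ɸ/ must become a stop as well.
The voiceless bilabial stop is [p], so /ɸ/ → [p].

[dɪpɖa]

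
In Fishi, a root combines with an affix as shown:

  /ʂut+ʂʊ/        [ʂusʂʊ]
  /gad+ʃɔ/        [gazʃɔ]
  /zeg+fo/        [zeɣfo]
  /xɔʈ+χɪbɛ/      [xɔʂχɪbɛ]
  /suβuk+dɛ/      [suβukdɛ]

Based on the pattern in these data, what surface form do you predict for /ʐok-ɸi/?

[ʐoxɸi]

The data show regressive manner assimilation: /t/ → [s] before /ʂ/; /d/ → [z] before /ʃ/; /g/ → [ɣ] before /f/; /ʈ/ → [ʂ] before /χ/. In each pair only manner changes, matching the following consonant, while place and voice stay constant.
Nothing changes in [suβukdɛ]: there the adjacent consonants already agree in manner (/k/ and /d/ are both stops), so this form is consistent with the same rule.
The rule targets /k/ (voiceless velar stop), which sits before the trigger /ɸ/ (fricative).
Changing only its manner to fricative gives [x] — the voiceless velar fricative.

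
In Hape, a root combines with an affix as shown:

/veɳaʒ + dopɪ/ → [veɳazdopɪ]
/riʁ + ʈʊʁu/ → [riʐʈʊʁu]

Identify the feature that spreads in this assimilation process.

place

The segment that alternates is /ʒ/, which surfaces as [z] when adjacent to /d/.
/ʒ/ is postalveolar while /d/ is alveolar; the output [z] is alveolar, matching the trigger — so the feature that spreads is place.
Checking the remaining alternation: /ʁ/ → [ʐ] before /ʈ/ (uvular → retroflex, matching retroflex) — only place changes, and always toward the following segment.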